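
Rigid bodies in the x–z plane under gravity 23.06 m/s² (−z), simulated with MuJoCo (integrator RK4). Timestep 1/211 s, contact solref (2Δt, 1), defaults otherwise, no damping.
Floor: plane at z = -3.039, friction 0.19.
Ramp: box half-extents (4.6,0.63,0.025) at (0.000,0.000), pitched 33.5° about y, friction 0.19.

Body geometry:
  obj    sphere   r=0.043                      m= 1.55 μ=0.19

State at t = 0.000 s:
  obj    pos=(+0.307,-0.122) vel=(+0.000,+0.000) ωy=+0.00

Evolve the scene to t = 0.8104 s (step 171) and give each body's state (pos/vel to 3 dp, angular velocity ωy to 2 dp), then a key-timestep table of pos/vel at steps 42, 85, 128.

State at t = 0.8104 s:
  obj    pos=(+2.797,-1.770) vel=(+6.144,-4.067) ωy=+171.27

Key-timestep trajectory:
   step    t(s)  obj.x    obj.z    obj.vx   obj.vz 
     42  0.1991   +0.458  -0.221  +1.510  -0.998
     85  0.4028   +0.923  -0.529  +3.054  -2.022
    128  0.6066   +1.703  -1.045  +4.599  -3.044


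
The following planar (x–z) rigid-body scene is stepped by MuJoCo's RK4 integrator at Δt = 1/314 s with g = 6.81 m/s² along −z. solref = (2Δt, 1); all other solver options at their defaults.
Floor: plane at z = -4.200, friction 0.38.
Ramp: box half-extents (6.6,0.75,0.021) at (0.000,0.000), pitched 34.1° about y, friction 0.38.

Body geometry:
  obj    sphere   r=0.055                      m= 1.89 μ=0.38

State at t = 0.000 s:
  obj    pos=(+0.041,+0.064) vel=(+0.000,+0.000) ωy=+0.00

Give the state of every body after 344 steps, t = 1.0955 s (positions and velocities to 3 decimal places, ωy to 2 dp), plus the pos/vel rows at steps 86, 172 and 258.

State at t = 1.0955 s:
  obj    pos=(+1.396,-0.854) vel=(+2.474,-1.675) ωy=+54.32

Key-timestep trajectory:
   step    t(s)  obj.x    obj.z    obj.vx   obj.vz 
     86  0.2739   +0.126  +0.007  +0.619  -0.419
    172  0.5478   +0.380  -0.165  +1.237  -0.838
    258  0.8217   +0.803  -0.452  +1.856  -1.256


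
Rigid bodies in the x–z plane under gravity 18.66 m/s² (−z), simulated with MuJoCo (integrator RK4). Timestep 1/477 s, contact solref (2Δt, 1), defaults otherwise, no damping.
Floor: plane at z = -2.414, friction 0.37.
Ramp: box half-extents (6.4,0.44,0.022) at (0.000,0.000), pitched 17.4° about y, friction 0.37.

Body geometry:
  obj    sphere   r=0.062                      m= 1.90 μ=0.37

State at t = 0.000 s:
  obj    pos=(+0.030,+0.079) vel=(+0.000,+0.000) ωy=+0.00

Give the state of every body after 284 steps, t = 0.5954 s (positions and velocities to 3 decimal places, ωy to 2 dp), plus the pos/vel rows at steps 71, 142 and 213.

State at t = 0.5954 s:
  obj    pos=(+0.704,-0.133) vel=(+2.265,-0.710) ωy=+38.27

Key-timestep trajectory:
   step    t(s)  obj.x    obj.z    obj.vx   obj.vz 
     71  0.1488   +0.072  +0.065  +0.566  -0.177
    142  0.2977   +0.198  +0.026  +1.132  -0.355
    213  0.4465   +0.409  -0.040  +1.698  -0.532


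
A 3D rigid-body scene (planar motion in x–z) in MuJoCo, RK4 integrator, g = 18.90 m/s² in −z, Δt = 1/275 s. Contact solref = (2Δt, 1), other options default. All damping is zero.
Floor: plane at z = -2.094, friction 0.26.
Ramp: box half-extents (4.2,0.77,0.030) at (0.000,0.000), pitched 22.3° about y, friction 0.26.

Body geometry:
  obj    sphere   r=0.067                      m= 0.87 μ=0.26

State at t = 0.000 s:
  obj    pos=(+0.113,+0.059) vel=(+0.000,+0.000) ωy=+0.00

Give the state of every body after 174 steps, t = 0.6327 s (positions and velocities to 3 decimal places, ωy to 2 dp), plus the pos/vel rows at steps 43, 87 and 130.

State at t = 0.6327 s:
  obj    pos=(+1.062,-0.331) vel=(+2.999,-1.230) ωy=+48.37

Key-timestep trajectory:
   step    t(s)  obj.x    obj.z    obj.vx   obj.vz 
     43  0.1564   +0.171  +0.035  +0.741  -0.304
     87  0.3164   +0.350  -0.039  +1.500  -0.615
    130  0.4727   +0.643  -0.159  +2.241  -0.919


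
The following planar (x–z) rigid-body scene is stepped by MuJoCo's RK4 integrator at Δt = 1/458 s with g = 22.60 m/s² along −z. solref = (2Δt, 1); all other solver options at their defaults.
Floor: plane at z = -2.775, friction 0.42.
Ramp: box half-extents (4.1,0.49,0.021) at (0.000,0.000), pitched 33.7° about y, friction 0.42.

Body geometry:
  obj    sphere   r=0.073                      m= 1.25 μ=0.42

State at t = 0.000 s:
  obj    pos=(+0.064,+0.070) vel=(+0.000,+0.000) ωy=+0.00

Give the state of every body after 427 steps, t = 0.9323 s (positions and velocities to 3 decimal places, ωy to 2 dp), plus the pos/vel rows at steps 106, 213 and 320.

State at t = 0.9323 s:
  obj    pos=(+3.303,-2.090) vel=(+6.947,-4.633) ωy=+114.38

Key-timestep trajectory:
   step    t(s)  obj.x    obj.z    obj.vx   obj.vz 
    106  0.2314   +0.264  -0.063  +1.725  -1.150
    213  0.4651   +0.870  -0.467  +3.466  -2.311
    320  0.6987   +1.883  -1.143  +5.206  -3.472


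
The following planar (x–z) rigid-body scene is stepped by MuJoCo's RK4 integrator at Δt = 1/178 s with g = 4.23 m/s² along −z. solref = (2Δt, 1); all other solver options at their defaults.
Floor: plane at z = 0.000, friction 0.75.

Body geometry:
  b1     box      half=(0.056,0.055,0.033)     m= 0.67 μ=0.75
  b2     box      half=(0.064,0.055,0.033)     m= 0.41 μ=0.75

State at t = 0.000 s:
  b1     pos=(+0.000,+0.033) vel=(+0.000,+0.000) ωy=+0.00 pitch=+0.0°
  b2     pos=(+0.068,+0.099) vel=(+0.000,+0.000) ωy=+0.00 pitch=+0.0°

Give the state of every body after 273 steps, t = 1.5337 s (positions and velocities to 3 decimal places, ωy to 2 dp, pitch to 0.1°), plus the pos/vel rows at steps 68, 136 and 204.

State at t = 1.5337 s:
  b1     pos=(+0.000,+0.033) vel=(+0.000,+0.000) ωy=+0.00 pitch=+0.0°
  b2     pos=(+0.132,+0.064) vel=(-0.003,+0.001) ωy=-0.05 pitch=+90.0°

Key-timestep trajectory:
   step    t(s)  b1.x    b1.z    b1.vx   b1.vz   b2.x    b2.z    b2.vx   b2.vz 
     68  0.3820   +0.000  +0.033  +0.000  +0.000   +0.109  +0.071  +0.203  -0.028
    136  0.7640   +0.000  +0.033  +0.000  +0.000   +0.149  +0.070  -0.038  -0.008
    204  1.1461   +0.000  +0.033  +0.000  +0.000   +0.130  +0.065  +0.109  -0.053


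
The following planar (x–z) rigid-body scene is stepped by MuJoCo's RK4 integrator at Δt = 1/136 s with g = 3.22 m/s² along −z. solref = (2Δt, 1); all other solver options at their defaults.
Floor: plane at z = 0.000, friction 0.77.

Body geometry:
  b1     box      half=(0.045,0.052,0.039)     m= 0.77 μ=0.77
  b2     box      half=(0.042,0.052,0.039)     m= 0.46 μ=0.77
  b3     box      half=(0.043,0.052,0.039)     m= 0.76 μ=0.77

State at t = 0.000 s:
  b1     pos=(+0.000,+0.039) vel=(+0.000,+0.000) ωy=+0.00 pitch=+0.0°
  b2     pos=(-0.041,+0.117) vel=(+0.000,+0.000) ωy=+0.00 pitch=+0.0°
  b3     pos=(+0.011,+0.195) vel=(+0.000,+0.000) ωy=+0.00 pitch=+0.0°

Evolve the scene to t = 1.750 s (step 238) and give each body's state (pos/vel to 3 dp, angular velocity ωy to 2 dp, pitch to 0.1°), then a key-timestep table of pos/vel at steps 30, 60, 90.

State at t = 1.750 s:
  b1     pos=(+0.000,+0.039) vel=(+0.000,+0.000) ωy=+0.00 pitch=+0.0°
  b2     pos=(-0.041,+0.117) vel=(+0.000,+0.000) ωy=+0.00 pitch=+0.0°
  b3     pos=(+0.119,+0.039) vel=(+0.000,+0.000) ωy=+0.00 pitch=+180.0°

Key-timestep trajectory:
   step    t(s)  b1.x    b1.z    b1.vx   b1.vz   b2.x    b2.z    b2.vx   b2.vz   b3.x    b3.z    b3.vx   b3.vz 
     30  0.2206   +0.000  +0.039  +0.000  +0.000   -0.041  +0.117  -0.001  +0.000   +0.023  +0.189  +0.121  -0.084
     60  0.4412   +0.000  +0.039  -0.001  -0.003   -0.041  +0.117  +0.001  -0.001   +0.056  +0.119  +0.231  -0.299
     90  0.6618   +0.000  +0.039  +0.000  +0.000   -0.041  +0.117  +0.000  +0.000   +0.123  +0.042  +0.240  -0.576


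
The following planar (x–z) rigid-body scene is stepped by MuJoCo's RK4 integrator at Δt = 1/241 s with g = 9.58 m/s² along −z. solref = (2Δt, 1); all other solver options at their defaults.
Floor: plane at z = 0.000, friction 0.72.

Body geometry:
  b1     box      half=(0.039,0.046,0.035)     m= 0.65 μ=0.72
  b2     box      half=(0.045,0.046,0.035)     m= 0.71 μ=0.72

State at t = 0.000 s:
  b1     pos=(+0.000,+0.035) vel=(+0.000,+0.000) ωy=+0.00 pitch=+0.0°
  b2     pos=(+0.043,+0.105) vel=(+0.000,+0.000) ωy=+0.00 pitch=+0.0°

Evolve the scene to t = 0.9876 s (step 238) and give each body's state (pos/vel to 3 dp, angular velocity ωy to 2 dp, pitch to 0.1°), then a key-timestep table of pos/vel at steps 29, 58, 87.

State at t = 0.9876 s:
  b1     pos=(+0.000,+0.035) vel=(+0.000,+0.000) ωy=+0.00 pitch=+0.0°
  b2     pos=(+0.086,+0.045) vel=(+0.000,+0.000) ωy=+0.00 pitch=+90.0°

Key-timestep trajectory:
   step    t(s)  b1.x    b1.z    b1.vx   b1.vz   b2.x    b2.z    b2.vx   b2.vz 
     29  0.1203   +0.000  +0.035  +0.000  +0.000   +0.048  +0.104  +0.094  -0.024
     58  0.2407   +0.000  +0.035  +0.000  +0.000   +0.069  +0.088  +0.244  -0.375
     87  0.3610   +0.000  +0.035  +0.000  +0.000   +0.089  +0.047  -0.029  -0.011


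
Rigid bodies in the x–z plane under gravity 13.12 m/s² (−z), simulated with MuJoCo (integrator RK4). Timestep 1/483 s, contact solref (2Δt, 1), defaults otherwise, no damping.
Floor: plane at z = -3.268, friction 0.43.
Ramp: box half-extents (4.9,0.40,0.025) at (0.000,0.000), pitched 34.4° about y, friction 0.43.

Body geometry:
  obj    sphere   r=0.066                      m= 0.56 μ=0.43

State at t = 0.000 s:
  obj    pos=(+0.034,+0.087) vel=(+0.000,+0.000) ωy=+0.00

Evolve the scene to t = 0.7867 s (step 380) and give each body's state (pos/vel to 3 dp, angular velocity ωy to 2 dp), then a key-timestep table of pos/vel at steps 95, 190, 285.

State at t = 0.7867 s:
  obj    pos=(+1.386,-0.839) vel=(+3.437,-2.353) ωy=+63.11

Key-timestep trajectory:
   step    t(s)  obj.x    obj.z    obj.vx   obj.vz 
     95  0.1967   +0.119  +0.029  +0.859  -0.588
    190  0.3934   +0.372  -0.144  +1.719  -1.177
    285  0.5901   +0.795  -0.434  +2.578  -1.765


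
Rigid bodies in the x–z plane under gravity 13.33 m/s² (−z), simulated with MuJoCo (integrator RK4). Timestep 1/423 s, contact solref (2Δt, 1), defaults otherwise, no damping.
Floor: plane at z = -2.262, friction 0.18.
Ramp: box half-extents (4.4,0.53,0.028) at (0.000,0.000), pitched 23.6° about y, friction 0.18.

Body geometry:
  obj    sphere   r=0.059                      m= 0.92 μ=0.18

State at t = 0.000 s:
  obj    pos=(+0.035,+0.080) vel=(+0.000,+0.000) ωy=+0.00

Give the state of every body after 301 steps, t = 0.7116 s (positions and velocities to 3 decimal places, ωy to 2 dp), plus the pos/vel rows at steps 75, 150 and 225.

State at t = 0.7116 s:
  obj    pos=(+0.919,-0.307) vel=(+2.486,-1.086) ωy=+45.97

Key-timestep trajectory:
   step    t(s)  obj.x    obj.z    obj.vx   obj.vz 
     75  0.1773   +0.090  +0.056  +0.619  -0.271
    150  0.3546   +0.255  -0.016  +1.239  -0.541
    225  0.5319   +0.529  -0.136  +1.858  -0.812


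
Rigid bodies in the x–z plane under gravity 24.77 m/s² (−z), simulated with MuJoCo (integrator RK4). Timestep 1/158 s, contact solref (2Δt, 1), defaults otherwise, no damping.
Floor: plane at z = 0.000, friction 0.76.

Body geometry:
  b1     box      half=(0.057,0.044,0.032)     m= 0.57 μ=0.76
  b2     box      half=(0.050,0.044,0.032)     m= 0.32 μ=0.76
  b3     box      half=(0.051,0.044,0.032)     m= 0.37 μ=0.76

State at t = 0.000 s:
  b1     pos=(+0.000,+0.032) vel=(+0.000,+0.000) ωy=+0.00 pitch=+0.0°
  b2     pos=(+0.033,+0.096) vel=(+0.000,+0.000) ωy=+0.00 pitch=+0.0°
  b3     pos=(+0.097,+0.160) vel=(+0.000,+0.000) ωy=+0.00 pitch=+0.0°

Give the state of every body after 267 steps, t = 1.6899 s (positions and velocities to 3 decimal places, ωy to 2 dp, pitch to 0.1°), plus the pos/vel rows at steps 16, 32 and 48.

State at t = 1.6899 s:
  b1     pos=(+0.000,+0.032) vel=(+0.000,+0.000) ωy=+0.00 pitch=+0.0°
  b2     pos=(+0.033,+0.096) vel=(+0.000,+0.000) ωy=+0.00 pitch=+0.1°
  b3     pos=(+0.120,+0.051) vel=(+0.000,+0.000) ωy=+0.00 pitch=+90.0°

Key-timestep trajectory:
   step    t(s)  b1.x    b1.z    b1.vx   b1.vz   b2.x    b2.z    b2.vx   b2.vz   b3.x    b3.z    b3.vx   b3.vz 
     16  0.1013   +0.000  +0.032  +0.000  +0.001   +0.033  +0.096  -0.002  +0.003   +0.119  +0.135  +0.346  -0.871
     32  0.2025   +0.000  +0.032  +0.000  +0.000   +0.033  +0.096  +0.000  +0.000   +0.139  +0.057  -0.089  +0.090
     48  0.3038   +0.000  +0.032  -0.001  +0.000   +0.033  +0.096  +0.020  -0.043   +0.117  +0.051  +0.133  +0.020


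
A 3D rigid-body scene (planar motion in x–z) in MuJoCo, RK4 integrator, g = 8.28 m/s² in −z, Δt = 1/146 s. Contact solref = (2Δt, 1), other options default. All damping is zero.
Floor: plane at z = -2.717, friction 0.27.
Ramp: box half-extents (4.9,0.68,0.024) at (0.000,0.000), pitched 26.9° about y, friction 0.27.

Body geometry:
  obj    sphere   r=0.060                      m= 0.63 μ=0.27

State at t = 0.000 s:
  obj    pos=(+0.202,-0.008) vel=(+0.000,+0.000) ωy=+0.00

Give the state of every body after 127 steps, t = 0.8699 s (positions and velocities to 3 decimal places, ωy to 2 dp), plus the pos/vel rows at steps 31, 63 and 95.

State at t = 0.8699 s:
  obj    pos=(+1.105,-0.466) vel=(+2.076,-1.053) ωy=+38.78

Key-timestep trajectory:
   step    t(s)  obj.x    obj.z    obj.vx   obj.vz 
     31  0.2123   +0.256  -0.036  +0.507  -0.257
     63  0.4315   +0.424  -0.121  +1.030  -0.522
     95  0.6507   +0.707  -0.265  +1.553  -0.788


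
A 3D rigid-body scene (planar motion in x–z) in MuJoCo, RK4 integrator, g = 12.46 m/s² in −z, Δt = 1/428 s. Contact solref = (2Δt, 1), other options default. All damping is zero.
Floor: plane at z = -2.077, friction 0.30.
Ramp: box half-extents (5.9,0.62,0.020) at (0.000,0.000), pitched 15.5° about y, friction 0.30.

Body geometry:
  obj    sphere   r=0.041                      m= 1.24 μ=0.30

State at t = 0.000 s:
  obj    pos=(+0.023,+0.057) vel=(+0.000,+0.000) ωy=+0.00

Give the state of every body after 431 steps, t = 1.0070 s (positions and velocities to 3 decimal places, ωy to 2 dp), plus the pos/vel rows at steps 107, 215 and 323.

State at t = 1.0070 s:
  obj    pos=(+1.185,-0.265) vel=(+2.308,-0.640) ωy=+58.41

Key-timestep trajectory:
   step    t(s)  obj.x    obj.z    obj.vx   obj.vz 
    107  0.2500   +0.095  +0.037  +0.573  -0.159
    215  0.5023   +0.312  -0.023  +1.151  -0.319
    323  0.7547   +0.676  -0.124  +1.730  -0.480


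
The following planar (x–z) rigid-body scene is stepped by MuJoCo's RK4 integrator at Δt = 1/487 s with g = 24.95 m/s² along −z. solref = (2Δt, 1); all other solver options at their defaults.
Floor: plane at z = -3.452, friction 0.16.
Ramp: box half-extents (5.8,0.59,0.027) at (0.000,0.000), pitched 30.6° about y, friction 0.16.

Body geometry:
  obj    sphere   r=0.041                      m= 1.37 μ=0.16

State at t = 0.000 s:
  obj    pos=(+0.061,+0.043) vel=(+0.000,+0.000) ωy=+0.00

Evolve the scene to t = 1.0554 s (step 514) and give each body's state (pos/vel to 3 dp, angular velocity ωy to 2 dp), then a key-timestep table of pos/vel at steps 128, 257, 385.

State at t = 1.0554 s:
  obj    pos=(+4.503,-2.584) vel=(+8.421,-4.966) ωy=+221.17

Key-timestep trajectory:
   step    t(s)  obj.x    obj.z    obj.vx   obj.vz 
    128  0.2628   +0.337  -0.120  +2.093  -1.249
    257  0.5277   +1.172  -0.614  +4.209  -2.488
    385  0.7906   +2.553  -1.431  +6.304  -3.730


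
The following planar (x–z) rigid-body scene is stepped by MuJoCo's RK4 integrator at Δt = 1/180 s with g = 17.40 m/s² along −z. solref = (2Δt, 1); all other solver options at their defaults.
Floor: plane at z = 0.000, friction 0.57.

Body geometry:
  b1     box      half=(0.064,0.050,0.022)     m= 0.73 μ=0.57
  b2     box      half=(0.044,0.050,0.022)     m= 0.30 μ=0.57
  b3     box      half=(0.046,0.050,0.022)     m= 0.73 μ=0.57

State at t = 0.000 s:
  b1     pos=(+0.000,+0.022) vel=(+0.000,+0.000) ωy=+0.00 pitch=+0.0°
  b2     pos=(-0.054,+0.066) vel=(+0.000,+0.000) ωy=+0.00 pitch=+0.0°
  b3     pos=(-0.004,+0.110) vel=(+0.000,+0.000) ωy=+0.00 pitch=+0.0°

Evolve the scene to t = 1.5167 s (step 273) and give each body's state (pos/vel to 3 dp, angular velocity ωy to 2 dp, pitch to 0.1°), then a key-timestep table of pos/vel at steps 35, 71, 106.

State at t = 1.5167 s:
  b1     pos=(+0.000,+0.022) vel=(+0.000,+0.000) ωy=+0.00 pitch=+0.0°
  b2     pos=(-0.054,+0.066) vel=(+0.000,+0.000) ωy=+0.00 pitch=+0.0°
  b3     pos=(+0.042,+0.090) vel=(+0.000,+0.000) ωy=+0.00 pitch=+90.0°

Key-timestep trajectory:
   step    t(s)  b1.x    b1.z    b1.vx   b1.vz   b2.x    b2.z    b2.vx   b2.vz   b3.x    b3.z    b3.vx   b3.vz 
     35  0.1944   +0.000  +0.022  +0.000  +0.000   -0.054  +0.066  +0.000  +0.000   +0.031  +0.094  +0.332  -0.083
     71  0.3944   +0.000  +0.022  +0.000  +0.000   -0.054  +0.066  +0.000  +0.000   +0.059  +0.095  -0.031  -0.003
    106  0.5889   +0.000  +0.022  -0.001  +0.000   -0.054  +0.066  -0.001  +0.000   +0.036  +0.092  +0.087  -0.030


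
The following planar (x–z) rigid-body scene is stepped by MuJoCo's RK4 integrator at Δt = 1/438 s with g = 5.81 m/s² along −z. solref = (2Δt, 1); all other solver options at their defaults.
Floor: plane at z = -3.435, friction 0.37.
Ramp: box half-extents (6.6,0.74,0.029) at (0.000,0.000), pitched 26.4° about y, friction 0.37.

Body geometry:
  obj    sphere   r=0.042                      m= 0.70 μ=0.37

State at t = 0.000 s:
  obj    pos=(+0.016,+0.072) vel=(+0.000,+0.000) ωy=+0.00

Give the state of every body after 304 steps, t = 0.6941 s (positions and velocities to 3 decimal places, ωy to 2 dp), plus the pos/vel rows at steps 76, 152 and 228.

State at t = 0.6941 s:
  obj    pos=(+0.414,-0.126) vel=(+1.147,-0.569) ωy=+30.49

Key-timestep trajectory:
   step    t(s)  obj.x    obj.z    obj.vx   obj.vz 
     76  0.1735   +0.041  +0.059  +0.287  -0.142
    152  0.3470   +0.115  +0.022  +0.574  -0.285
    228  0.5205   +0.240  -0.040  +0.860  -0.427


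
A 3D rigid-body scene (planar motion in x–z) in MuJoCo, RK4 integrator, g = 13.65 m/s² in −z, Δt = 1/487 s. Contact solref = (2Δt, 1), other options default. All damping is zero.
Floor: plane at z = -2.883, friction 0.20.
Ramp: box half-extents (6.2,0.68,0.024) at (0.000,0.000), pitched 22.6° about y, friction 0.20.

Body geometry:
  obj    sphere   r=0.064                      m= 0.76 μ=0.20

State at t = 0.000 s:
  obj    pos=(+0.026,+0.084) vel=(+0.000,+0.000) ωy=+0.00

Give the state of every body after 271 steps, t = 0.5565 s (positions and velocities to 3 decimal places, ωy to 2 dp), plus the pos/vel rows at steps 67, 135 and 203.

State at t = 0.5565 s:
  obj    pos=(+0.562,-0.139) vel=(+1.925,-0.801) ωy=+32.57

Key-timestep trajectory:
   step    t(s)  obj.x    obj.z    obj.vx   obj.vz 
     67  0.1376   +0.059  +0.071  +0.476  -0.198
    135  0.2772   +0.159  +0.029  +0.959  -0.399
    203  0.4168   +0.327  -0.041  +1.442  -0.600


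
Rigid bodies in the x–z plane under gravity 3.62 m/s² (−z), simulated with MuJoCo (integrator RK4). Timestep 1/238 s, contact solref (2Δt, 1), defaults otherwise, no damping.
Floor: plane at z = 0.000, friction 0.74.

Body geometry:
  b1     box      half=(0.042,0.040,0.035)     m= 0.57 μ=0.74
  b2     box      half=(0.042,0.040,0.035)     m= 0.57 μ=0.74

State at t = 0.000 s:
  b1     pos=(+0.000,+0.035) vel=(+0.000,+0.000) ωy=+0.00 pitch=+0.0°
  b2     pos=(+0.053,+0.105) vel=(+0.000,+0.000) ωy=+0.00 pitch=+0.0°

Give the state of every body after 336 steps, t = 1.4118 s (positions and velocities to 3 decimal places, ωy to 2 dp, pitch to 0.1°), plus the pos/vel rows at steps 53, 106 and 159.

State at t = 1.4118 s:
  b1     pos=(+0.000,+0.035) vel=(+0.000,+0.000) ωy=+0.00 pitch=+0.0°
  b2     pos=(+0.095,+0.042) vel=(+0.000,+0.000) ωy=+0.00 pitch=+90.0°

Key-timestep trajectory:
   step    t(s)  b1.x    b1.z    b1.vx   b1.vz   b2.x    b2.z    b2.vx   b2.vz 
     53  0.2227   +0.000  +0.035  +0.000  +0.000   +0.069  +0.095  +0.142  -0.150
    106  0.4454   +0.000  +0.035  +0.000  +0.000   +0.104  +0.048  +0.098  +0.053
    159  0.6681   +0.000  +0.035  +0.000  +0.000   +0.101  +0.046  -0.125  -0.077


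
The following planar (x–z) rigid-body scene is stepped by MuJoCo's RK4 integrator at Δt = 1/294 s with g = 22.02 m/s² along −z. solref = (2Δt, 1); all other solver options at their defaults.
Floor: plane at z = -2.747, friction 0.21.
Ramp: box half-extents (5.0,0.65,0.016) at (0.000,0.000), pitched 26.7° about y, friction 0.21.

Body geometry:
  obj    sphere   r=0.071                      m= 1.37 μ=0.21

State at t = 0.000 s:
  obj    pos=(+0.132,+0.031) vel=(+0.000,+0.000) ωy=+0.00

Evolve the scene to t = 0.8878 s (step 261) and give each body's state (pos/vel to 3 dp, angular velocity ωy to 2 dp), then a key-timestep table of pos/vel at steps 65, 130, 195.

State at t = 0.8878 s:
  obj    pos=(+2.620,-1.220) vel=(+5.605,-2.819) ωy=+88.35

Key-timestep trajectory:
   step    t(s)  obj.x    obj.z    obj.vx   obj.vz 
     65  0.2211   +0.286  -0.047  +1.396  -0.702
    130  0.4422   +0.749  -0.280  +2.792  -1.404
    195  0.6633   +1.521  -0.668  +4.188  -2.106


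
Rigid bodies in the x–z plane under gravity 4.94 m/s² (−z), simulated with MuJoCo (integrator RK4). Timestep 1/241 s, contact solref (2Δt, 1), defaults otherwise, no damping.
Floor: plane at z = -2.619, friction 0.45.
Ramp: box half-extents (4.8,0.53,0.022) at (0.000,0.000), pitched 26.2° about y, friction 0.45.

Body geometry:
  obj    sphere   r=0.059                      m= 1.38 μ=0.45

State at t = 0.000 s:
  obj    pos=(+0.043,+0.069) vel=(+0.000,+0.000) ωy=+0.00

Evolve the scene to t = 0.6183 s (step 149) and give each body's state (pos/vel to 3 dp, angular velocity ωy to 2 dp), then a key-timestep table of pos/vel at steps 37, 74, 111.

State at t = 0.6183 s:
  obj    pos=(+0.310,-0.062) vel=(+0.864,-0.425) ωy=+16.32

Key-timestep trajectory:
   step    t(s)  obj.x    obj.z    obj.vx   obj.vz 
     37  0.1535   +0.060  +0.061  +0.215  -0.106
     74  0.3071   +0.109  +0.037  +0.429  -0.211
    111  0.4606   +0.191  -0.004  +0.644  -0.317


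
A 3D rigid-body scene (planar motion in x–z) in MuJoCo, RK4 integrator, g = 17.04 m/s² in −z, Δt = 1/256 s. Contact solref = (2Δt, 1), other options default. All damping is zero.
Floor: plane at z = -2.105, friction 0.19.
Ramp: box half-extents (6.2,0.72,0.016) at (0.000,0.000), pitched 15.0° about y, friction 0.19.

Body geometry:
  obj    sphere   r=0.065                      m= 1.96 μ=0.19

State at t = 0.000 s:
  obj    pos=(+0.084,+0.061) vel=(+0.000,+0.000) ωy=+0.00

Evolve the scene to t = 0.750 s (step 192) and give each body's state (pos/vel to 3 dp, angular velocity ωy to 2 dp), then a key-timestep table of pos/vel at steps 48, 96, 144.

State at t = 0.750 s:
  obj    pos=(+0.940,-0.168) vel=(+2.282,-0.612) ωy=+36.34

Key-timestep trajectory:
   step    t(s)  obj.x    obj.z    obj.vx   obj.vz 
     48  0.1875   +0.138  +0.047  +0.571  -0.153
     96  0.3750   +0.298  +0.004  +1.141  -0.306
    144  0.5625   +0.566  -0.068  +1.712  -0.459


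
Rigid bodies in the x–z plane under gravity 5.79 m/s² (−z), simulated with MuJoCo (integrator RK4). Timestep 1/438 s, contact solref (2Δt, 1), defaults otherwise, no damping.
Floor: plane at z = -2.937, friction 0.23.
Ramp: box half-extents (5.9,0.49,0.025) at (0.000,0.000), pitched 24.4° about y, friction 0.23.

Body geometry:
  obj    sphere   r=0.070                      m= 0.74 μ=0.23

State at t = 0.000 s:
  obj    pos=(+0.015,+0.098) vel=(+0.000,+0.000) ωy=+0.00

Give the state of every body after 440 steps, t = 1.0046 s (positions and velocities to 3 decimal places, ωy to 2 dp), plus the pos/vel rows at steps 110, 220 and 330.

State at t = 1.0046 s:
  obj    pos=(+0.800,-0.259) vel=(+1.563,-0.709) ωy=+24.52

Key-timestep trajectory:
   step    t(s)  obj.x    obj.z    obj.vx   obj.vz 
    110  0.2511   +0.064  +0.075  +0.391  -0.177
    220  0.5023   +0.211  +0.009  +0.782  -0.355
    330  0.7534   +0.457  -0.103  +1.172  -0.532


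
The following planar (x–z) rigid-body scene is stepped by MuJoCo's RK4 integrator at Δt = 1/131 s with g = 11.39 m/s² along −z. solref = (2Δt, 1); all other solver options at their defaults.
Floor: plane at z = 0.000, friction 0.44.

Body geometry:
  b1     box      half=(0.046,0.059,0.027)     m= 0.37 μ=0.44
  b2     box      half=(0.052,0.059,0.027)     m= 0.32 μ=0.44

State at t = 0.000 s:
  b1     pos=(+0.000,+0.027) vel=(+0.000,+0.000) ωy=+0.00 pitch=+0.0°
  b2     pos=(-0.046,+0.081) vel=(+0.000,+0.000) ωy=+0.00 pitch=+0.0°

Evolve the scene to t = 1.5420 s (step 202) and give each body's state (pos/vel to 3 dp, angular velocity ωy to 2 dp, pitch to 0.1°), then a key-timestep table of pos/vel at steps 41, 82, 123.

State at t = 1.5420 s:
  b1     pos=(+0.000,+0.027) vel=(+0.000,+0.000) ωy=+0.00 pitch=+0.0°
  b2     pos=(-0.180,+0.027) vel=(+0.000,+0.000) ωy=+0.00 pitch=+180.0°

Key-timestep trajectory:
   step    t(s)  b1.x    b1.z    b1.vx   b1.vz   b2.x    b2.z    b2.vx   b2.vz 
     41  0.3130   +0.000  +0.027  +0.000  +0.000   -0.047  +0.081  -0.017  -0.001
     82  0.6260   +0.000  +0.027  +0.000  +0.000   -0.096  +0.053  -0.421  -0.166
    123  0.9389   +0.000  +0.027  +0.000  +0.000   -0.131  +0.058  -0.089  -0.014


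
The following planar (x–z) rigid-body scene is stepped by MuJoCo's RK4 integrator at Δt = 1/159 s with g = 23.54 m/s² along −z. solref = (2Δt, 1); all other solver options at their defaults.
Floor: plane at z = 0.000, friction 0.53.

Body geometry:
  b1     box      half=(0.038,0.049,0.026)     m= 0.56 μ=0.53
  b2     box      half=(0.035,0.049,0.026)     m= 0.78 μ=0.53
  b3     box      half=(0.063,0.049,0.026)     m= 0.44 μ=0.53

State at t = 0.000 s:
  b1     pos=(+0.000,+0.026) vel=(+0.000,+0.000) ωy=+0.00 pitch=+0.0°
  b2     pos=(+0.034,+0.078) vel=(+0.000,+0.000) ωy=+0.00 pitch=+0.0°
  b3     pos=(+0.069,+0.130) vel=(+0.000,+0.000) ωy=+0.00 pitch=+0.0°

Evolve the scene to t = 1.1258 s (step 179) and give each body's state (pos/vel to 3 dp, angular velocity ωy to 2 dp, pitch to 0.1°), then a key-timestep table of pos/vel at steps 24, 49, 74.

State at t = 1.1258 s:
  b1     pos=(+0.000,+0.026) vel=(+0.000,+0.000) ωy=+0.00 pitch=+0.0°
  b2     pos=(+0.072,+0.035) vel=(+0.000,+0.000) ωy=+0.00 pitch=+90.0°
  b3     pos=(+0.258,+0.026) vel=(+0.000,+0.000) ωy=+0.00 pitch=+180.0°

Key-timestep trajectory:
   step    t(s)  b1.x    b1.z    b1.vx   b1.vz   b2.x    b2.z    b2.vx   b2.vz   b3.x    b3.z    b3.vx   b3.vz 
     24  0.1509   +0.000  +0.026  -0.001  +0.001   +0.057  +0.070  +0.379  -0.388   +0.122  +0.073  +0.622  -1.349
     49  0.3082   +0.000  +0.026  +0.000  +0.000   +0.072  +0.035  +0.000  +0.001   +0.185  +0.068  +0.207  -0.004
     74  0.4654   +0.000  +0.026  +0.000  +0.000   +0.072  +0.035  +0.000  +0.000   +0.234  +0.052  +0.602  -0.493


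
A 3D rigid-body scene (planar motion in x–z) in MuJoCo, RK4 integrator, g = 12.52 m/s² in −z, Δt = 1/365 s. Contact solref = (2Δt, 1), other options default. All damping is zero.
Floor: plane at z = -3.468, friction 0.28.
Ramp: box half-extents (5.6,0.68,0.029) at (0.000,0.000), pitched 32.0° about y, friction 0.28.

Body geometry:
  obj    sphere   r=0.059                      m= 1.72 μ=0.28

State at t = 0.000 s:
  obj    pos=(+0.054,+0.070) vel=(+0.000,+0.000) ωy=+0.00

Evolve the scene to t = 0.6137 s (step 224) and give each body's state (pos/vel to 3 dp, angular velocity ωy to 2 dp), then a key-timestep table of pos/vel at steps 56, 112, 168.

State at t = 0.6137 s:
  obj    pos=(+0.811,-0.403) vel=(+2.467,-1.541) ωy=+49.28

Key-timestep trajectory:
   step    t(s)  obj.x    obj.z    obj.vx   obj.vz 
     56  0.1534   +0.101  +0.040  +0.617  -0.385
    112  0.3068   +0.243  -0.048  +1.233  -0.771
    168  0.4603   +0.480  -0.196  +1.850  -1.156


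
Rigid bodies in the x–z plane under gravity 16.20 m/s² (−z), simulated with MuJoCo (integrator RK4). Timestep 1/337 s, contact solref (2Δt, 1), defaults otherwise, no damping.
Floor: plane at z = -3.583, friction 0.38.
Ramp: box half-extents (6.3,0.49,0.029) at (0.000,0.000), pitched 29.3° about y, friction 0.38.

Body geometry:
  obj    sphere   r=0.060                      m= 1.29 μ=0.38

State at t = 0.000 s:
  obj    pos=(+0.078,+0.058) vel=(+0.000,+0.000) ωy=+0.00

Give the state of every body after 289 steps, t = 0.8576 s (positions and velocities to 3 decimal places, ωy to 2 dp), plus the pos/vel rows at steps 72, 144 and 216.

State at t = 0.8576 s:
  obj    pos=(+1.894,-0.961) vel=(+4.235,-2.377) ωy=+80.93

Key-timestep trajectory:
   step    t(s)  obj.x    obj.z    obj.vx   obj.vz 
     72  0.2136   +0.191  -0.005  +1.055  -0.592
    144  0.4273   +0.529  -0.195  +2.110  -1.184
    216  0.6409   +1.093  -0.511  +3.165  -1.776


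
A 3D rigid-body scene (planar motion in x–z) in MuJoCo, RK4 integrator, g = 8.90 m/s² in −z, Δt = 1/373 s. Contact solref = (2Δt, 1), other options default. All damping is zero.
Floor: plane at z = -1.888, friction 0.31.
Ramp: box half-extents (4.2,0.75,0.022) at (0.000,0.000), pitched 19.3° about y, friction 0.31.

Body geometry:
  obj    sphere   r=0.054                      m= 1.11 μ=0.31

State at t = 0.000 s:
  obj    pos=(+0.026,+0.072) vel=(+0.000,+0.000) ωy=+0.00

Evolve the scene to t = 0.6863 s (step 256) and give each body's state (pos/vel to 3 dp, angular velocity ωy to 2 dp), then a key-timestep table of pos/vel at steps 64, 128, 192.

State at t = 0.6863 s:
  obj    pos=(+0.493,-0.092) vel=(+1.361,-0.477) ωy=+26.70

Key-timestep trajectory:
   step    t(s)  obj.x    obj.z    obj.vx   obj.vz 
     64  0.1716   +0.055  +0.061  +0.340  -0.119
    128  0.3432   +0.143  +0.031  +0.681  -0.238
    192  0.5147   +0.289  -0.021  +1.021  -0.357


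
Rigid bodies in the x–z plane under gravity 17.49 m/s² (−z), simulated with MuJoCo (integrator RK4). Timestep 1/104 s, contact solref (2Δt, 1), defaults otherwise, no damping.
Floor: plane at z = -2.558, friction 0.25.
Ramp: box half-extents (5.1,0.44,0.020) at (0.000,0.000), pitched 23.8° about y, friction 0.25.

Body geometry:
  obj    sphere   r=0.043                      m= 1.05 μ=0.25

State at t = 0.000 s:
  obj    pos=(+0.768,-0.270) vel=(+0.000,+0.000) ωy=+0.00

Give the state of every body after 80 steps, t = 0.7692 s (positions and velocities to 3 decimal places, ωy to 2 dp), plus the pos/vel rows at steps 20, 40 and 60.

State at t = 0.7692 s:
  obj    pos=(+2.133,-0.872) vel=(+3.548,-1.565) ωy=+90.16

Key-timestep trajectory:
   step    t(s)  obj.x    obj.z    obj.vx   obj.vz 
     20  0.1923   +0.853  -0.308  +0.887  -0.391
     40  0.3846   +1.109  -0.420  +1.774  -0.783
     60  0.5769   +1.536  -0.609  +2.661  -1.174


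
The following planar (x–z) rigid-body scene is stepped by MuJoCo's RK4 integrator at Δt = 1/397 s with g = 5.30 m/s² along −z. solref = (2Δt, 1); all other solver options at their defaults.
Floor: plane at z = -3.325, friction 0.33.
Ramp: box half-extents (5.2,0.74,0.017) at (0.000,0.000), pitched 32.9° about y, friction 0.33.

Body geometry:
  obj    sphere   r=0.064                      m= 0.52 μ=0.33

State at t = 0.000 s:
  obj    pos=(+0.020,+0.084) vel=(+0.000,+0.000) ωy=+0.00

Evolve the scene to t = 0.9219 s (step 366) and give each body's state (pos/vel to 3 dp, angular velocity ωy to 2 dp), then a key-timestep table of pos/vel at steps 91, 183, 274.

State at t = 0.9219 s:
  obj    pos=(+0.754,-0.391) vel=(+1.592,-1.030) ωy=+29.62

Key-timestep trajectory:
   step    t(s)  obj.x    obj.z    obj.vx   obj.vz 
     91  0.2292   +0.065  +0.054  +0.396  -0.256
    183  0.4610   +0.203  -0.035  +0.796  -0.515
    274  0.6902   +0.431  -0.182  +1.192  -0.771


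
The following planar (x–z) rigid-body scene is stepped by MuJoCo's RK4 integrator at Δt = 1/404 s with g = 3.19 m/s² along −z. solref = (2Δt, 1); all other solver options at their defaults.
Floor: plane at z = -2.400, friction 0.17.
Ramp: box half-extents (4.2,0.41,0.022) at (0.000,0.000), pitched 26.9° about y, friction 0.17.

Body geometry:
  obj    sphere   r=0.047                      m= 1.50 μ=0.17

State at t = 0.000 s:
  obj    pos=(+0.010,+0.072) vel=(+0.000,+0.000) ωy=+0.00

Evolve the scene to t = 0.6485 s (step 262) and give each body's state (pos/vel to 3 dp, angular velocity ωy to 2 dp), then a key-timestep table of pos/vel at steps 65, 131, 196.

State at t = 0.6485 s:
  obj    pos=(+0.204,-0.026) vel=(+0.596,-0.303) ωy=+14.22

Key-timestep trajectory:
   step    t(s)  obj.x    obj.z    obj.vx   obj.vz 
     65  0.1609   +0.022  +0.066  +0.148  -0.075
    131  0.3243   +0.059  +0.048  +0.298  -0.151
    196  0.4851   +0.118  +0.017  +0.446  -0.226


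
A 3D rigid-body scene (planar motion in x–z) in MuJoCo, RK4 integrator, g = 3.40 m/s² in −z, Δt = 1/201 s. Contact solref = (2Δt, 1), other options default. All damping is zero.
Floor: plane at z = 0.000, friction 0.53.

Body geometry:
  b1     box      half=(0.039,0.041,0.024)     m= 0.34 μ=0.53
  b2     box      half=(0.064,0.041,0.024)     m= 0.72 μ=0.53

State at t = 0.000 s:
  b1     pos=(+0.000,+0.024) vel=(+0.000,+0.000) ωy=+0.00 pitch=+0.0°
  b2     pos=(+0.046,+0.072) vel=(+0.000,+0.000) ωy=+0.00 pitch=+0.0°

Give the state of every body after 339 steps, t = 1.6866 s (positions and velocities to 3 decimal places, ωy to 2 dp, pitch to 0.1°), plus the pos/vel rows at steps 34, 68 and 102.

State at t = 1.6866 s:
  b1     pos=(-0.001,+0.024) vel=(+0.000,+0.000) ωy=+0.00 pitch=+0.0°
  b2     pos=(+0.060,+0.061) vel=(+0.000,+0.000) ωy=-0.01 pitch=+41.9°

Key-timestep trajectory:
   step    t(s)  b1.x    b1.z    b1.vx   b1.vz   b2.x    b2.z    b2.vx   b2.vz 
     34  0.1692   +0.000  +0.024  +0.000  +0.000   +0.050  +0.070  +0.049  -0.024
     68  0.3383   +0.000  +0.024  +0.000  +0.000   +0.062  +0.061  +0.062  +0.076
    102  0.5075   +0.000  +0.024  +0.000  +0.000   +0.062  +0.062  -0.078  -0.036


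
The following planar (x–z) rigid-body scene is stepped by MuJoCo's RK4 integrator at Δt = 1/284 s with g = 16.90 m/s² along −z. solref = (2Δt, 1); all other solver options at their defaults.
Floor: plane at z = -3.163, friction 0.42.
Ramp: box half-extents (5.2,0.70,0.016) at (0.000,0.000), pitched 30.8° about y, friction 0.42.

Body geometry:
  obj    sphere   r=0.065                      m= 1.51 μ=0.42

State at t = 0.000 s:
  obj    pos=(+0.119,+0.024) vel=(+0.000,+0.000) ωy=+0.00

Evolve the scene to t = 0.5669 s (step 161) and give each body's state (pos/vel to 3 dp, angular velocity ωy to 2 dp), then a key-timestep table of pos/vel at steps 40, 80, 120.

State at t = 0.5669 s:
  obj    pos=(+0.972,-0.485) vel=(+3.010,-1.794) ωy=+53.90

Key-timestep trajectory:
   step    t(s)  obj.x    obj.z    obj.vx   obj.vz 
     40  0.1408   +0.172  -0.008  +0.748  -0.446
     80  0.2817   +0.330  -0.102  +1.496  -0.892
    120  0.4225   +0.593  -0.259  +2.243  -1.337


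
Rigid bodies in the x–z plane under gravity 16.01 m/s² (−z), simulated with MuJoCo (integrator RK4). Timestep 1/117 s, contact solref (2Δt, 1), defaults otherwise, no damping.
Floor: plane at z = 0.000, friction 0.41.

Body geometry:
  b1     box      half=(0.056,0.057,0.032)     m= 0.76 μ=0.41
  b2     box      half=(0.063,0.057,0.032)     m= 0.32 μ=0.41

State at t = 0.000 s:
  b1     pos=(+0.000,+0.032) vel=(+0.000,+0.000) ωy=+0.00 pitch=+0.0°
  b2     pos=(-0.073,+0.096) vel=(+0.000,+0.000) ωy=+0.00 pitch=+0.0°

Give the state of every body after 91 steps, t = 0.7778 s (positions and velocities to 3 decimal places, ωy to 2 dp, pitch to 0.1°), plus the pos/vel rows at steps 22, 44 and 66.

State at t = 0.7778 s:
  b1     pos=(+0.000,+0.032) vel=(+0.000,+0.000) ωy=+0.00 pitch=+0.0°
  b2     pos=(-0.137,+0.063) vel=(+0.000,+0.000) ωy=+0.00 pitch=-90.0°

Key-timestep trajectory:
   step    t(s)  b1.x    b1.z    b1.vx   b1.vz   b2.x    b2.z    b2.vx   b2.vz 
     22  0.1880   +0.000  +0.032  +0.000  +0.000   -0.111  +0.069  -0.297  +0.044
     44  0.3761   +0.000  +0.032  +0.000  +0.000   -0.153  +0.069  +0.030  -0.006
     66  0.5641   +0.000  +0.032  +0.000  +0.000   -0.131  +0.065  -0.126  -0.046


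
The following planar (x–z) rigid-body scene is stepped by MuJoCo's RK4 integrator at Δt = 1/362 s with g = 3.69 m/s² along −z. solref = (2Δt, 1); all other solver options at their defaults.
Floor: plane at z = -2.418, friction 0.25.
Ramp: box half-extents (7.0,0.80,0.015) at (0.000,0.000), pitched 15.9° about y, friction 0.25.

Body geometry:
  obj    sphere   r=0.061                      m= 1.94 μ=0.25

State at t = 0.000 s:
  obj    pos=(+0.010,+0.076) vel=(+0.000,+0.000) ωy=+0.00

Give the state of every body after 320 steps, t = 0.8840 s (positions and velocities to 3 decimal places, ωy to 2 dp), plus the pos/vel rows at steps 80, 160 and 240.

State at t = 0.8840 s:
  obj    pos=(+0.281,-0.001) vel=(+0.614,-0.175) ωy=+10.46

Key-timestep trajectory:
   step    t(s)  obj.x    obj.z    obj.vx   obj.vz 
     80  0.2210   +0.027  +0.071  +0.153  -0.044
    160  0.4420   +0.078  +0.057  +0.307  -0.087
    240  0.6630   +0.163  +0.033  +0.460  -0.131


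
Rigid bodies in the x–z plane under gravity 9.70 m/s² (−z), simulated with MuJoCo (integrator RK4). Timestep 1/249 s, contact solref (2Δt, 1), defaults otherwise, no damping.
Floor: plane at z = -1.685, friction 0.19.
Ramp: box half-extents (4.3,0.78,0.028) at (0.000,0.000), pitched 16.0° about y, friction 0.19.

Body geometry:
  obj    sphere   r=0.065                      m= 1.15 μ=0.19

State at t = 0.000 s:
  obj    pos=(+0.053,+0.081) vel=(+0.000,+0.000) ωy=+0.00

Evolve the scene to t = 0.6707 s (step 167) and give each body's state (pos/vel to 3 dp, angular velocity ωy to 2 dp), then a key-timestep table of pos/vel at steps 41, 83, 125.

State at t = 0.6707 s:
  obj    pos=(+0.466,-0.037) vel=(+1.231,-0.353) ωy=+19.70

Key-timestep trajectory:
   step    t(s)  obj.x    obj.z    obj.vx   obj.vz 
     41  0.1647   +0.078  +0.074  +0.302  -0.087
     83  0.3333   +0.155  +0.052  +0.612  -0.175
    125  0.5020   +0.284  +0.015  +0.922  -0.264


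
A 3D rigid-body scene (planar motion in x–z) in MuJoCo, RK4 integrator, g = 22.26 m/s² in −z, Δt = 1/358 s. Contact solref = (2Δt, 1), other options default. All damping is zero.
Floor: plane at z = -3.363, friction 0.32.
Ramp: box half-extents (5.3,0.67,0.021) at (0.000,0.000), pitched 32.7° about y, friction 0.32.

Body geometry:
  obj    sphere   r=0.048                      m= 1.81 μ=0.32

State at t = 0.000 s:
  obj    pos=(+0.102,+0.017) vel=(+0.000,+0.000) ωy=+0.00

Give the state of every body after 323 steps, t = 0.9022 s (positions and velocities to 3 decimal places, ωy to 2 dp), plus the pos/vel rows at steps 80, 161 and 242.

State at t = 0.9022 s:
  obj    pos=(+3.044,-1.872) vel=(+6.522,-4.187) ωy=+161.44

Key-timestep trajectory:
   step    t(s)  obj.x    obj.z    obj.vx   obj.vz 
     80  0.2235   +0.282  -0.099  +1.616  -1.037
    161  0.4497   +0.833  -0.453  +3.251  -2.087
    242  0.6760   +1.754  -1.044  +4.886  -3.137


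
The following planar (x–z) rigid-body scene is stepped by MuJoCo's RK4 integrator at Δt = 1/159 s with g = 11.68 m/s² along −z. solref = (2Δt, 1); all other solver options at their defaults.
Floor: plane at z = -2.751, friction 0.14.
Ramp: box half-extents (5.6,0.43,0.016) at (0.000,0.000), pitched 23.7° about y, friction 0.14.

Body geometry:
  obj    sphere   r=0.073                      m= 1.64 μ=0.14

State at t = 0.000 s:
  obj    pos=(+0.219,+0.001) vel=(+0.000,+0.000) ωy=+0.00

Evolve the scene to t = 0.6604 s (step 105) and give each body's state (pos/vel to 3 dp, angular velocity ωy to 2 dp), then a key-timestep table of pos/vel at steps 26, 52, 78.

State at t = 0.6604 s:
  obj    pos=(+0.889,-0.293) vel=(+2.028,-0.890) ωy=+30.32

Key-timestep trajectory:
   step    t(s)  obj.x    obj.z    obj.vx   obj.vz 
     26  0.1635   +0.260  -0.017  +0.503  -0.221
     52  0.3270   +0.383  -0.071  +1.005  -0.441
     78  0.4906   +0.589  -0.161  +1.507  -0.661


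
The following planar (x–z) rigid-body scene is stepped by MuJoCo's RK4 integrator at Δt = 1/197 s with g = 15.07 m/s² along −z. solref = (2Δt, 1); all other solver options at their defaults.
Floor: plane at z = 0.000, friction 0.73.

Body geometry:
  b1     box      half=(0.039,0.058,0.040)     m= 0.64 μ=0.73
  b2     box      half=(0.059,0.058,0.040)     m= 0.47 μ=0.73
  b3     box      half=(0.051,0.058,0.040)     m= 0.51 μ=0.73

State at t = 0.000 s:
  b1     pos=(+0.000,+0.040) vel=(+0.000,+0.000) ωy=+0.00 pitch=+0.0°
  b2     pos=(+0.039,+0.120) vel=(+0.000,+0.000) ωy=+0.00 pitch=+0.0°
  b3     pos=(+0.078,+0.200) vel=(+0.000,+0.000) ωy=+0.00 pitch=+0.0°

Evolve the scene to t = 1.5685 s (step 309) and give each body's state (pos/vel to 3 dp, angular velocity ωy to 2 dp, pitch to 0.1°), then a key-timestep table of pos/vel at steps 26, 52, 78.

State at t = 1.5685 s:
  b1     pos=(+0.000,+0.040) vel=(+0.000,+0.000) ωy=+0.00 pitch=+0.0°
  b2     pos=(+0.091,+0.059) vel=(+0.000,+0.000) ωy=+0.00 pitch=+90.0°
  b3     pos=(+0.300,+0.040) vel=(+0.000,+0.000) ωy=+0.00 pitch=+180.0°

Key-timestep trajectory:
   step    t(s)  b1.x    b1.z    b1.vx   b1.vz   b2.x    b2.z    b2.vx   b2.vz   b3.x    b3.z    b3.vx   b3.vz 
     26  0.1320   +0.000  +0.040  -0.001  +0.000   +0.050  +0.118  +0.199  -0.058   +0.111  +0.183  +0.543  -0.366
     52  0.2640   +0.000  +0.040  +0.000  +0.000   +0.090  +0.058  +0.615  -0.742   +0.203  +0.048  +1.107  -0.385
     78  0.3959   +0.000  +0.040  +0.000  +0.000   +0.090  +0.059  -0.011  +0.045   +0.273  +0.059  +0.550  -0.225
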